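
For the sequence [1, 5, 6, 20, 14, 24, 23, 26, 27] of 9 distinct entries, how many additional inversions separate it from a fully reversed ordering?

34

Maximum inversions for 9 distinct elements is C(9, 2) = 9·8/2 = 36.
Current inversions — for each element, count later smaller elements:
1: 0
5: 0
6: 0
20: 1
14: 0
24: 1
23: 0
26: 0
27: 0
Current total: 0 + 0 + 0 + 1 + 0 + 1 + 0 + 0 + 0 = 2
Shortfall: 36 − 2 = 34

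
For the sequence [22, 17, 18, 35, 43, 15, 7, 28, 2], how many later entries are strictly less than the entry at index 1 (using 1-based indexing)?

The element at index 1 is 22.
Elements after it: 17, 18, 35, 43, 15, 7, 28, 2
Those smaller than 22: 17, 18, 15, 7, 2

5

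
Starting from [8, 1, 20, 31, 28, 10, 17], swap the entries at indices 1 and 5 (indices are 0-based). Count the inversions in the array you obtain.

Positions 1 and 5 hold 1 and 10; after swapping, the array is [8, 10, 20, 31, 28, 1, 17].
For each element, count later entries that are smaller:
8 → 1 → 1
10 → 1 → 1
20 → 1, 17 → 2
31 → 28, 1, 17 → 3
28 → 1, 17 → 2
1 → none → 0
17 → none → 0
Sum: 1 + 1 + 2 + 3 + 2 + 0 + 0 = 9

Inversions: 9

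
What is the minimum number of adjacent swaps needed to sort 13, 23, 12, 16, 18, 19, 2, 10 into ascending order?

Each adjacent swap fixes exactly one inversion, so the minimum swap count equals the number of inversions.
Count inversions — for each element, later elements that are smaller:
13: 12, 2, 10 → 3
23: 12, 16, 18, 19, 2, 10 → 6
12: 2, 10 → 2
16: 2, 10 → 2
18: 2, 10 → 2
19: 2, 10 → 2
2: none → 0
10: none → 0
Total inversions: 3 + 6 + 2 + 2 + 2 + 2 + 0 + 0 = 17

17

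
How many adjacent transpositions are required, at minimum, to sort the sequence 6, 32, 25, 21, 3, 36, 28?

There are 9 swaps.

Each adjacent swap fixes exactly one inversion, so the minimum swap count equals the number of inversions.
Count inversions — for each element, later elements that are smaller:
6: 3 → 1
32: 25, 21, 3, 28 → 4
25: 21, 3 → 2
21: 3 → 1
3: none → 0
36: 28 → 1
28: none → 0
Total inversions: 1 + 4 + 2 + 1 + 0 + 1 + 0 = 9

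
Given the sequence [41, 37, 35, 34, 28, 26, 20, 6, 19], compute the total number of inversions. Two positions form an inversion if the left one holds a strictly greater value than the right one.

35

For each element, count later entries that are smaller:
41 → 37, 35, 34, 28, 26, 20, 6, 19 → 8
37 → 35, 34, 28, 26, 20, 6, 19 → 7
35 → 34, 28, 26, 20, 6, 19 → 6
34 → 28, 26, 20, 6, 19 → 5
28 → 26, 20, 6, 19 → 4
26 → 20, 6, 19 → 3
20 → 6, 19 → 2
6 → none → 0
19 → none → 0
Sum: 8 + 7 + 6 + 5 + 4 + 3 + 2 + 0 + 0 = 35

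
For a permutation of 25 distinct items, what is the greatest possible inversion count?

300 inversions

A reversed (strictly descending) arrangement makes every pair an inversion, giving C(25, 2) inversions.
C(25, 2) = 25·24/2 = 300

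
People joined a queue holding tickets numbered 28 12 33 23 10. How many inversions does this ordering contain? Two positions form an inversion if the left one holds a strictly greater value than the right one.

Out-of-order index pairs (0-indexed):
(0,1): 28 > 12
(0,3): 28 > 23
(0,4): 28 > 10
(1,4): 12 > 10
(2,3): 33 > 23
(2,4): 33 > 10
(3,4): 23 > 10
That's 7 pairs.

Inversions: 7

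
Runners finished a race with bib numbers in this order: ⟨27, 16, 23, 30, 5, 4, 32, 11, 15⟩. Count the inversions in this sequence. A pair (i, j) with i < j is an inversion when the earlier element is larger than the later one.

21

Element-by-element contributions:
27: 6
16: 4
23: 4
30: 4
5: 1
4: 0
32: 2
11: 0
15: 0
Sum: 6 + 4 + 4 + 4 + 1 + 0 + 2 + 0 + 0 = 21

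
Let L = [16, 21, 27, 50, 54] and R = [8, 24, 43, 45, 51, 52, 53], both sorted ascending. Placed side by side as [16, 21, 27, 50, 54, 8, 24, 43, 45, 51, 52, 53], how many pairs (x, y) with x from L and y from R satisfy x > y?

Count, for every r in R, how many entries of L exceed r:
r = 8: 16, 21, 27, 50, 54 → 5
r = 24: 27, 50, 54 → 3
r = 43: 50, 54 → 2
r = 45: 50, 54 → 2
r = 51: 54 → 1
r = 52: 54 → 1
r = 53: 54 → 1
Cross-inversions: 5 + 3 + 2 + 2 + 1 + 1 + 1 = 15

Split inversions: 15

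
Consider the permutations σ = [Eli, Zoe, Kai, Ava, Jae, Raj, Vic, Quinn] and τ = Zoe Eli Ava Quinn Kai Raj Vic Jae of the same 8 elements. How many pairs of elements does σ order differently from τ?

8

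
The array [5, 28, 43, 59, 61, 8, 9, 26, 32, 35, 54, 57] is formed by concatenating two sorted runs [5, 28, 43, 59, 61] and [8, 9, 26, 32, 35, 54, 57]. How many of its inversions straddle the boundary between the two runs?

For each element r of the right run, count left-run elements greater than r:
r = 8: 28, 43, 59, 61 → 4
r = 9: 28, 43, 59, 61 → 4
r = 26: 28, 43, 59, 61 → 4
r = 32: 43, 59, 61 → 3
r = 35: 43, 59, 61 → 3
r = 54: 59, 61 → 2
r = 57: 59, 61 → 2
Cross-inversions: 4 + 4 + 4 + 3 + 3 + 2 + 2 = 22

22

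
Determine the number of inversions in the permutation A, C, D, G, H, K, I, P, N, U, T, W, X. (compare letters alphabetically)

3

Sweep left to right; for each value list the smaller values that follow it:
A → none → 0
C → none → 0
D → none → 0
G → none → 0
H → none → 0
K → I → 1
I → none → 0
P → N → 1
N → none → 0
U → T → 1
T → none → 0
W → none → 0
X → none → 0
Sum: 0 + 0 + 0 + 0 + 0 + 1 + 0 + 1 + 0 + 1 + 0 + 0 + 0 = 3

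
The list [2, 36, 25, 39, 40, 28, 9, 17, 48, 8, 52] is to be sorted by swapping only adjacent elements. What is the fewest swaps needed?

Each adjacent swap fixes exactly one inversion, so the minimum swap count equals the number of inversions.
Count inversions — for each element, later elements that are smaller:
2: none → 0
36: 25, 28, 9, 17, 8 → 5
25: 9, 17, 8 → 3
39: 28, 9, 17, 8 → 4
40: 28, 9, 17, 8 → 4
28: 9, 17, 8 → 3
9: 8 → 1
17: 8 → 1
48: 8 → 1
8: none → 0
52: none → 0
Total inversions: 0 + 5 + 3 + 4 + 4 + 3 + 1 + 1 + 1 + 0 + 0 = 22

22 adjacent swaps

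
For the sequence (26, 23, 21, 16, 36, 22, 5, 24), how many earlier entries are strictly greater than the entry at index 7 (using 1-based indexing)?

6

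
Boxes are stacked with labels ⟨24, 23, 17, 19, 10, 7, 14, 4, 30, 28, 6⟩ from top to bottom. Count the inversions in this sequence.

Count, for each position, how many later elements it exceeds:
24: 8
23: 7
17: 5
19: 5
10: 3
7: 2
14: 2
4: 0
30: 2
28: 1
6: 0
Sum: 8 + 7 + 5 + 5 + 3 + 2 + 2 + 0 + 2 + 1 + 0 = 35

35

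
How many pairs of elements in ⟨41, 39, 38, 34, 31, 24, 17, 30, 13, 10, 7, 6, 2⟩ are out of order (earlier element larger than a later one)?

Count, for each position, how many later elements it exceeds:
41 → 39, 38, 34, 31, 24, 17, 30, 13, 10, 7, 6, 2 → 12
39 → 38, 34, 31, 24, 17, 30, 13, 10, 7, 6, 2 → 11
38 → 34, 31, 24, 17, 30, 13, 10, 7, 6, 2 → 10
34 → 31, 24, 17, 30, 13, 10, 7, 6, 2 → 9
31 → 24, 17, 30, 13, 10, 7, 6, 2 → 8
24 → 17, 13, 10, 7, 6, 2 → 6
17 → 13, 10, 7, 6, 2 → 5
30 → 13, 10, 7, 6, 2 → 5
13 → 10, 7, 6, 2 → 4
10 → 7, 6, 2 → 3
7 → 6, 2 → 2
6 → 2 → 1
2 → none → 0
Sum: 12 + 11 + 10 + 9 + 8 + 6 + 5 + 5 + 4 + 3 + 2 + 1 + 0 = 76

76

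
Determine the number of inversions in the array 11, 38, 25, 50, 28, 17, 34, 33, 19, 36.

For each element, count later entries that are smaller:
11 → none → 0
38 → 25, 28, 17, 34, 33, 19, 36 → 7
25 → 17, 19 → 2
50 → 28, 17, 34, 33, 19, 36 → 6
28 → 17, 19 → 2
17 → none → 0
34 → 33, 19 → 2
33 → 19 → 1
19 → none → 0
36 → none → 0
Sum: 0 + 7 + 2 + 6 + 2 + 0 + 2 + 1 + 0 + 0 = 20

20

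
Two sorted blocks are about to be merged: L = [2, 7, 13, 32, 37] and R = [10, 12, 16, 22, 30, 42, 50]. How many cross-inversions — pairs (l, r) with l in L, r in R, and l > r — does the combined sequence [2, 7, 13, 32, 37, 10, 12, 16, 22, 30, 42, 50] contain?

For each element r of the right run, count left-run elements greater than r:
r = 10: 13, 32, 37 → 3
r = 12: 13, 32, 37 → 3
r = 16: 32, 37 → 2
r = 22: 32, 37 → 2
r = 30: 32, 37 → 2
r = 42: none → 0
r = 50: none → 0
Cross-inversions: 3 + 3 + 2 + 2 + 2 + 0 + 0 = 12

12 split inversions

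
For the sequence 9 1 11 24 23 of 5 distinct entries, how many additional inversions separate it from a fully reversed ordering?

8

Maximum inversions for 5 distinct elements is C(5, 2) = 5·4/2 = 10.
Current inversions — for each element, count later smaller elements:
9: 1
1: 0
11: 0
24: 1
23: 0
Current total: 1 + 0 + 0 + 1 + 0 = 2
Shortfall: 10 − 2 = 8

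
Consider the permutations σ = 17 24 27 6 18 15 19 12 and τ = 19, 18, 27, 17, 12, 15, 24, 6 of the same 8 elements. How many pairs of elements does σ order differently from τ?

Assign each item its position (1..8) in the first ordering, then rewrite the second ordering as that position sequence:
positions: 17→1, 24→2, 27→3, 6→4, 18→5, 15→6, 19→7, 12→8
second ordering as positions: [7, 5, 3, 1, 8, 6, 2, 4]
Discordant pairs = inversions in this position sequence.
7: 5, 3, 1, 6, 2, 4 → 6
5: 3, 1, 2, 4 → 4
3: 1, 2 → 2
1: 0
8: 6, 2, 4 → 3
6: 2, 4 → 2
2: 0
4: 0
Total: 6 + 4 + 2 + 0 + 3 + 2 + 0 + 0 = 17

17 discordant pairs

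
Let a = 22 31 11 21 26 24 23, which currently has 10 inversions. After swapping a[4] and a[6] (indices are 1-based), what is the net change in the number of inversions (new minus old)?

+1

Positions 4 and 6 hold 21 and 24; after swapping, the array is [22, 31, 11, 24, 26, 21, 23].
Element-by-element contributions:
22: 2
31: 5
11: 0
24: 2
26: 2
21: 0
23: 0
Sum: 2 + 5 + 0 + 2 + 2 + 0 + 0 = 11
Change: 11 − 10 = +1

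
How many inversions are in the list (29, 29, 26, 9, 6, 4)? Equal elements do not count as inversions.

For each element, count later entries that are smaller:
29: 4
29: 4
26: 3
9: 2
6: 1
4: 0
Sum: 4 + 4 + 3 + 2 + 1 + 0 = 14

14 inversions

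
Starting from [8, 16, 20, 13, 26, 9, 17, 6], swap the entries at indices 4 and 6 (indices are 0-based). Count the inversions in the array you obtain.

14 inversions

Positions 4 and 6 hold 26 and 17; after swapping, the array is [8, 16, 20, 13, 17, 9, 26, 6].
Element-by-element contributions:
8 → 6 → 1
16 → 13, 9, 6 → 3
20 → 13, 17, 9, 6 → 4
13 → 9, 6 → 2
17 → 9, 6 → 2
9 → 6 → 1
26 → 6 → 1
6 → none → 0
Sum: 1 + 3 + 4 + 2 + 2 + 1 + 1 + 0 = 14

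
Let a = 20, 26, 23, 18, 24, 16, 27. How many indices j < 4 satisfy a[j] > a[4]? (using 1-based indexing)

3 such elements

The element at index 4 is 18.
Elements before it: 20, 26, 23
Those larger than 18: 20, 26, 23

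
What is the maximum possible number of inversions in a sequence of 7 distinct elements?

21

A reversed (strictly descending) arrangement makes every pair an inversion, giving C(7, 2) inversions.
C(7, 2) = 7·6/2 = 21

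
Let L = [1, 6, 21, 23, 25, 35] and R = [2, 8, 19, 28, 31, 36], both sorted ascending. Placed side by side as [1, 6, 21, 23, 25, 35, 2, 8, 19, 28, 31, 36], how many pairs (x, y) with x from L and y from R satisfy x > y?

For each element r of the right run, count left-run elements greater than r:
r = 2: 6, 21, 23, 25, 35 → 5
r = 8: 21, 23, 25, 35 → 4
r = 19: 21, 23, 25, 35 → 4
r = 28: 35 → 1
r = 31: 35 → 1
r = 36: none → 0
Cross-inversions: 5 + 4 + 4 + 1 + 1 + 0 = 15

15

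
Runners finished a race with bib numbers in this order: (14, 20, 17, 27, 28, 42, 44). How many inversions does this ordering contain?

Listing every pair i<j with a[i]>a[j] (using 1-based positions):
(2,3): 20 > 17
That's 1 pair.

1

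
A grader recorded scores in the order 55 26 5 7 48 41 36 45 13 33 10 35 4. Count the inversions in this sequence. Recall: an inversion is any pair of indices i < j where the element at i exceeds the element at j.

49

Element-by-element contributions:
55 → 26, 5, 7, 48, 41, 36, 45, 13, 33, 10, 35, 4 → 12
26 → 5, 7, 13, 10, 4 → 5
5 → 4 → 1
7 → 4 → 1
48 → 41, 36, 45, 13, 33, 10, 35, 4 → 8
41 → 36, 13, 33, 10, 35, 4 → 6
36 → 13, 33, 10, 35, 4 → 5
45 → 13, 33, 10, 35, 4 → 5
13 → 10, 4 → 2
33 → 10, 4 → 2
10 → 4 → 1
35 → 4 → 1
4 → none → 0
Sum: 12 + 5 + 1 + 1 + 8 + 6 + 5 + 5 + 2 + 2 + 1 + 1 + 0 = 49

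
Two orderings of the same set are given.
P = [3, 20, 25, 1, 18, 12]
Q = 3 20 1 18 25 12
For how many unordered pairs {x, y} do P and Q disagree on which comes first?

Assign each item its position (1..6) in the first ordering, then rewrite the second ordering as that position sequence:
positions: 3→1, 20→2, 25→3, 1→4, 18→5, 12→6
second ordering as positions: [1, 2, 4, 5, 3, 6]
Discordant pairs = inversions in this position sequence.
1: 0
2: 0
4: 3 → 1
5: 3 → 1
3: 0
6: 0
Total: 0 + 0 + 1 + 1 + 0 + 0 = 2

2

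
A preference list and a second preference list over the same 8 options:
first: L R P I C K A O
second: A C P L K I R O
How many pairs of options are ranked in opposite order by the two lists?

Assign each item its position (1..8) in the first ordering, then rewrite the second ordering as that position sequence:
positions: L→1, R→2, P→3, I→4, C→5, K→6, A→7, O→8
second ordering as positions: [7, 5, 3, 1, 6, 4, 2, 8]
Discordant pairs = inversions in this position sequence.
7: 5, 3, 1, 6, 4, 2 → 6
5: 3, 1, 4, 2 → 4
3: 1, 2 → 2
1: 0
6: 4, 2 → 2
4: 2 → 1
2: 0
8: 0
Total: 6 + 4 + 2 + 0 + 2 + 1 + 0 + 0 = 15

15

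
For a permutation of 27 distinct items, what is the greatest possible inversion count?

351 inversions

A reversed (strictly descending) arrangement makes every pair an inversion, giving C(27, 2) inversions.
C(27, 2) = 27·26/2 = 351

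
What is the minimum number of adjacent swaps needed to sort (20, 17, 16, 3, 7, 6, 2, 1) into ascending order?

26

Each adjacent swap fixes exactly one inversion, so the minimum swap count equals the number of inversions.
Count inversions — for each element, later elements that are smaller:
20: 17, 16, 3, 7, 6, 2, 1 → 7
17: 16, 3, 7, 6, 2, 1 → 6
16: 3, 7, 6, 2, 1 → 5
3: 2, 1 → 2
7: 6, 2, 1 → 3
6: 2, 1 → 2
2: 1 → 1
1: none → 0
Total inversions: 7 + 6 + 5 + 2 + 3 + 2 + 1 + 0 = 26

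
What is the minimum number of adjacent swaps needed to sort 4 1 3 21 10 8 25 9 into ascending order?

Minimum adjacent swaps = number of inversions (each swap of adjacent out-of-order elements removes one inversion and no swap can remove more).
Count inversions — for each element, later elements that are smaller:
4: 1, 3 → 2
1: none → 0
3: none → 0
21: 10, 8, 9 → 3
10: 8, 9 → 2
8: none → 0
25: 9 → 1
9: none → 0
Total inversions: 2 + 0 + 0 + 3 + 2 + 0 + 1 + 0 = 8

8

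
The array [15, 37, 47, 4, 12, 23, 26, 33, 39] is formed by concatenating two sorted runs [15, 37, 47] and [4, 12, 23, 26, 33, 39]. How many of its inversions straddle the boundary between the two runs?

For each element r of the right run, count left-run elements greater than r:
r = 4: 15, 37, 47 → 3
r = 12: 15, 37, 47 → 3
r = 23: 37, 47 → 2
r = 26: 37, 47 → 2
r = 33: 37, 47 → 2
r = 39: 47 → 1
Cross-inversions: 3 + 3 + 2 + 2 + 2 + 1 = 13

13 split inversions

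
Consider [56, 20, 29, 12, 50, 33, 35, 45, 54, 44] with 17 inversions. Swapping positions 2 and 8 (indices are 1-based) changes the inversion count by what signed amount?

Positions 2 and 8 hold 20 and 45; after swapping, the array is [56, 45, 29, 12, 50, 33, 35, 20, 54, 44].
Element-by-element contributions:
56: 9
45: 6
29: 2
12: 0
50: 4
33: 1
35: 1
20: 0
54: 1
44: 0
Sum: 9 + 6 + 2 + 0 + 4 + 1 + 1 + 0 + 1 + 0 = 24
Change: 24 − 17 = +7

+7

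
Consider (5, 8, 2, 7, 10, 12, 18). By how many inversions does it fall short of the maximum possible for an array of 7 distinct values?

18

Maximum inversions for 7 distinct elements is C(7, 2) = 7·6/2 = 21.
Current inversions — for each element, count later smaller elements:
5: 1
8: 2
2: 0
7: 0
10: 0
12: 0
18: 0
Current total: 1 + 2 + 0 + 0 + 0 + 0 + 0 = 3
Shortfall: 21 − 3 = 18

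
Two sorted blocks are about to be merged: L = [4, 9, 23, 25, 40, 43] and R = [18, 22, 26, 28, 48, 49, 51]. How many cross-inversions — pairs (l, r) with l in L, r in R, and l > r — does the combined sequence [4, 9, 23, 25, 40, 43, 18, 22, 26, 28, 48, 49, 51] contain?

12 split inversions

Take each right-half value and tally the left-half values above it:
r = 18: 23, 25, 40, 43 → 4
r = 22: 23, 25, 40, 43 → 4
r = 26: 40, 43 → 2
r = 28: 40, 43 → 2
r = 48: none → 0
r = 49: none → 0
r = 51: none → 0
Cross-inversions: 4 + 4 + 2 + 2 + 0 + 0 + 0 = 12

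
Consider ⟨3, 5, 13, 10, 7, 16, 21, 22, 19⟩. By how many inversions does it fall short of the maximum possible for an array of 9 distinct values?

Maximum inversions for 9 distinct elements is C(9, 2) = 9·8/2 = 36.
Current inversions — for each element, count later smaller elements:
3: 0
5: 0
13: 2
10: 1
7: 0
16: 0
21: 1
22: 1
19: 0
Current total: 0 + 0 + 2 + 1 + 0 + 0 + 1 + 1 + 0 = 5
Shortfall: 36 − 5 = 31

31 inversions short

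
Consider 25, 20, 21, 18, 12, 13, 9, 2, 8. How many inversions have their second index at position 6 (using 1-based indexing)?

The element at index 6 is 13.
Elements before it: 25, 20, 21, 18, 12
Those larger than 13: 25, 20, 21, 18

4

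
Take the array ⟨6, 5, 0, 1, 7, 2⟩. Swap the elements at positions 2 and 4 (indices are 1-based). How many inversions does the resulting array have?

Positions 2 and 4 hold 5 and 1; after swapping, the array is [6, 1, 0, 5, 7, 2].
Element-by-element contributions:
6 → 1, 0, 5, 2 → 4
1 → 0 → 1
0 → none → 0
5 → 2 → 1
7 → 2 → 1
2 → none → 0
Sum: 4 + 1 + 0 + 1 + 1 + 0 = 7

Inversions: 7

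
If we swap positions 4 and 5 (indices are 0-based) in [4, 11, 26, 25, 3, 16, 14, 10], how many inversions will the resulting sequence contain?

Positions 4 and 5 hold 3 and 16; after swapping, the array is [4, 11, 26, 25, 16, 3, 14, 10].
For each element, count later entries that are smaller:
4 → 3 → 1
11 → 3, 10 → 2
26 → 25, 16, 3, 14, 10 → 5
25 → 16, 3, 14, 10 → 4
16 → 3, 14, 10 → 3
3 → none → 0
14 → 10 → 1
10 → none → 0
Sum: 1 + 2 + 5 + 4 + 3 + 0 + 1 + 0 = 16

16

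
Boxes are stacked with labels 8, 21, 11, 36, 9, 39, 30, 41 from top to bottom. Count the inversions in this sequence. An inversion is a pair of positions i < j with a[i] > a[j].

Element-by-element contributions:
8: 0
21: 2
11: 1
36: 2
9: 0
39: 1
30: 0
41: 0
Sum: 0 + 2 + 1 + 2 + 0 + 1 + 0 + 0 = 6

6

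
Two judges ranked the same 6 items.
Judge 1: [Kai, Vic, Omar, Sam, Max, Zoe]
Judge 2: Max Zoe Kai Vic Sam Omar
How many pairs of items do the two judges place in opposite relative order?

Assign each item its position (1..6) in the first ordering, then rewrite the second ordering as that position sequence:
positions: Kai→1, Vic→2, Omar→3, Sam→4, Max→5, Zoe→6
second ordering as positions: [5, 6, 1, 2, 4, 3]
Discordant pairs = inversions in this position sequence.
5: 1, 2, 4, 3 → 4
6: 1, 2, 4, 3 → 4
1: 0
2: 0
4: 3 → 1
3: 0
Total: 4 + 4 + 0 + 0 + 1 + 0 = 9

9 discordant pairs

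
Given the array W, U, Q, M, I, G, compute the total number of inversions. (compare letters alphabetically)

There are 15 out-of-order pairs.

Count, for each position, how many later elements it exceeds:
W → U, Q, M, I, G → 5
U → Q, M, I, G → 4
Q → M, I, G → 3
M → I, G → 2
I → G → 1
G → none → 0
Sum: 5 + 4 + 3 + 2 + 1 + 0 = 15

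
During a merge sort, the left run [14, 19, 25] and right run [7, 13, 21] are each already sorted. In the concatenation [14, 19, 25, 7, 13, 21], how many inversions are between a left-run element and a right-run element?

7

Take each right-half value and tally the left-half values above it:
r = 7: 14, 19, 25 → 3
r = 13: 14, 19, 25 → 3
r = 21: 25 → 1
Cross-inversions: 3 + 3 + 1 = 7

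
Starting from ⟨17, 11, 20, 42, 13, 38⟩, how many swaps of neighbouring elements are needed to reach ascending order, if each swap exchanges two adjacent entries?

5 swaps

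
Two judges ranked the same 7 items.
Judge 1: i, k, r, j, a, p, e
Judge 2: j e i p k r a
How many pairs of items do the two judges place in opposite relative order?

11 discordant pairs

Assign each item its position (1..7) in the first ordering, then rewrite the second ordering as that position sequence:
positions: i→1, k→2, r→3, j→4, a→5, p→6, e→7
second ordering as positions: [4, 7, 1, 6, 2, 3, 5]
Discordant pairs = inversions in this position sequence.
4: 1, 2, 3 → 3
7: 1, 6, 2, 3, 5 → 5
1: 0
6: 2, 3, 5 → 3
2: 0
3: 0
5: 0
Total: 3 + 5 + 0 + 3 + 0 + 0 + 0 = 11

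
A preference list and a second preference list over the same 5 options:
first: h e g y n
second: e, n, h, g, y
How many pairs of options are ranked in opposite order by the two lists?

4 pairs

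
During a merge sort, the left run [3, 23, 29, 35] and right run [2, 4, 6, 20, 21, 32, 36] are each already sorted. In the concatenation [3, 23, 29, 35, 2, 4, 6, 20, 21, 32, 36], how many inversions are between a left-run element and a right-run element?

17 split inversions

Count, for every r in R, how many entries of L exceed r:
r = 2: 3, 23, 29, 35 → 4
r = 4: 23, 29, 35 → 3
r = 6: 23, 29, 35 → 3
r = 20: 23, 29, 35 → 3
r = 21: 23, 29, 35 → 3
r = 32: 35 → 1
r = 36: none → 0
Cross-inversions: 4 + 3 + 3 + 3 + 3 + 1 + 0 = 17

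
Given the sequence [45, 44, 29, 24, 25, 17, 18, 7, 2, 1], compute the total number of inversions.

43 out-of-order pairs

Element-by-element contributions:
45: 9
44: 8
29: 7
24: 5
25: 5
17: 3
18: 3
7: 2
2: 1
1: 0
Sum: 9 + 8 + 7 + 5 + 5 + 3 + 3 + 2 + 1 + 0 = 43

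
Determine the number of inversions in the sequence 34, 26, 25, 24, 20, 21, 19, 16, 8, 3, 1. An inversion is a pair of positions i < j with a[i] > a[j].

Sweep left to right; for each value list the smaller values that follow it:
34 → 26, 25, 24, 20, 21, 19, 16, 8, 3, 1 → 10
26 → 25, 24, 20, 21, 19, 16, 8, 3, 1 → 9
25 → 24, 20, 21, 19, 16, 8, 3, 1 → 8
24 → 20, 21, 19, 16, 8, 3, 1 → 7
20 → 19, 16, 8, 3, 1 → 5
21 → 19, 16, 8, 3, 1 → 5
19 → 16, 8, 3, 1 → 4
16 → 8, 3, 1 → 3
8 → 3, 1 → 2
3 → 1 → 1
1 → none → 0
Sum: 10 + 9 + 8 + 7 + 5 + 5 + 4 + 3 + 2 + 1 + 0 = 54

There are 54 inversions.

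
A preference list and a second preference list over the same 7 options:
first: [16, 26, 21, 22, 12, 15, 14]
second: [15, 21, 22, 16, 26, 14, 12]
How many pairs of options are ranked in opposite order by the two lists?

Assign each item its position (1..7) in the first ordering, then rewrite the second ordering as that position sequence:
positions: 16→1, 26→2, 21→3, 22→4, 12→5, 15→6, 14→7
second ordering as positions: [6, 3, 4, 1, 2, 7, 5]
Discordant pairs = inversions in this position sequence.
6: 3, 4, 1, 2, 5 → 5
3: 1, 2 → 2
4: 1, 2 → 2
1: 0
2: 0
7: 5 → 1
5: 0
Total: 5 + 2 + 2 + 0 + 0 + 1 + 0 = 10

10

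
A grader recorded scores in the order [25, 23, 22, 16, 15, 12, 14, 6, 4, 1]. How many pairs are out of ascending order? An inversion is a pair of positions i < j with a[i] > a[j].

For each element, count later entries that are smaller:
25: 9
23: 8
22: 7
16: 6
15: 5
12: 3
14: 3
6: 2
4: 1
1: 0
Sum: 9 + 8 + 7 + 6 + 5 + 3 + 3 + 2 + 1 + 0 = 44

44 inversions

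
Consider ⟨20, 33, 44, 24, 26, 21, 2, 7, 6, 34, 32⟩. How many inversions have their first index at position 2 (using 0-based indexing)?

8

The element at index 2 is 44.
Elements after it: 24, 26, 21, 2, 7, 6, 34, 32
Those smaller than 44: 24, 26, 21, 2, 7, 6, 34, 32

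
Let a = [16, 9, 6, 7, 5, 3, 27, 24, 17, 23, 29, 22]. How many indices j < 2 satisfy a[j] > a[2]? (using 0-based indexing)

2 such elements

The element at index 2 is 6.
Elements before it: 16, 9
Those larger than 6: 16, 9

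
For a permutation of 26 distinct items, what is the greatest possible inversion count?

A reversed (strictly descending) arrangement makes every pair an inversion, giving C(26, 2) inversions.
C(26, 2) = 26·25/2 = 325

325 inversions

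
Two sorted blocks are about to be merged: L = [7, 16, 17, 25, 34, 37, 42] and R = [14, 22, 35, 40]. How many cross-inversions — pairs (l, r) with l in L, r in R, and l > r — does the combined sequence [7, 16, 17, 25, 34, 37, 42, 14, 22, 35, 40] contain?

There are 13 split inversions.

Take each right-half value and tally the left-half values above it:
r = 14: 16, 17, 25, 34, 37, 42 → 6
r = 22: 25, 34, 37, 42 → 4
r = 35: 37, 42 → 2
r = 40: 42 → 1
Cross-inversions: 6 + 4 + 2 + 1 = 13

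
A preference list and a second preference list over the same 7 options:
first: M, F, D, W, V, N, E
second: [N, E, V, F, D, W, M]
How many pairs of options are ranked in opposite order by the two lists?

Assign each item its position (1..7) in the first ordering, then rewrite the second ordering as that position sequence:
positions: M→1, F→2, D→3, W→4, V→5, N→6, E→7
second ordering as positions: [6, 7, 5, 2, 3, 4, 1]
Discordant pairs = inversions in this position sequence.
6: 5, 2, 3, 4, 1 → 5
7: 5, 2, 3, 4, 1 → 5
5: 2, 3, 4, 1 → 4
2: 1 → 1
3: 1 → 1
4: 1 → 1
1: 0
Total: 5 + 5 + 4 + 1 + 1 + 1 + 0 = 17

17 pairs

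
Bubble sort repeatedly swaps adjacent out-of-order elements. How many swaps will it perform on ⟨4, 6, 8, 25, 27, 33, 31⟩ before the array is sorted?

1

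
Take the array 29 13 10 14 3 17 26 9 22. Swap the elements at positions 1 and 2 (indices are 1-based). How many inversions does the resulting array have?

There are 17 inversions.

Positions 1 and 2 hold 29 and 13; after swapping, the array is [13, 29, 10, 14, 3, 17, 26, 9, 22].
Element-by-element contributions:
13: 3
29: 7
10: 2
14: 2
3: 0
17: 1
26: 2
9: 0
22: 0
Sum: 3 + 7 + 2 + 2 + 0 + 1 + 2 + 0 + 0 = 17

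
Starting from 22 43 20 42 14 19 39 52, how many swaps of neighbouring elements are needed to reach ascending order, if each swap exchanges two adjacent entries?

Each adjacent swap fixes exactly one inversion, so the minimum swap count equals the number of inversions.
Count inversions — for each element, later elements that are smaller:
22: 20, 14, 19 → 3
43: 20, 42, 14, 19, 39 → 5
20: 14, 19 → 2
42: 14, 19, 39 → 3
14: none → 0
19: none → 0
39: none → 0
52: none → 0
Total inversions: 3 + 5 + 2 + 3 + 0 + 0 + 0 + 0 = 13

13 adjacent swaps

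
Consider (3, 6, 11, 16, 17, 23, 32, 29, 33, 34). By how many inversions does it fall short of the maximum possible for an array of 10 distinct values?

44 inversions short

Maximum inversions for 10 distinct elements is C(10, 2) = 10·9/2 = 45.
Current inversions — for each element, count later smaller elements:
3: 0
6: 0
11: 0
16: 0
17: 0
23: 0
32: 1
29: 0
33: 0
34: 0
Current total: 0 + 0 + 0 + 0 + 0 + 0 + 1 + 0 + 0 + 0 = 1
Shortfall: 45 − 1 = 44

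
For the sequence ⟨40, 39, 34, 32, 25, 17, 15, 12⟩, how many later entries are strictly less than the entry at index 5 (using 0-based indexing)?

The element at index 5 is 17.
Elements after it: 15, 12
Those smaller than 17: 15, 12

2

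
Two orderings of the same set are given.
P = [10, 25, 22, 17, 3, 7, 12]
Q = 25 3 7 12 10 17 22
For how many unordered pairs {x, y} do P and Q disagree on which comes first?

Disagreeing pairs: 11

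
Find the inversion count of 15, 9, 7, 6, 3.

There are 10 inversions.

Element-by-element contributions:
15 → 9, 7, 6, 3 → 4
9 → 7, 6, 3 → 3
7 → 6, 3 → 2
6 → 3 → 1
3 → none → 0
Sum: 4 + 3 + 2 + 1 + 0 = 10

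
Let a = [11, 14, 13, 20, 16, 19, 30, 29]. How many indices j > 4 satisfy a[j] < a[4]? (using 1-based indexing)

The element at index 4 is 20.
Elements after it: 16, 19, 30, 29
Those smaller than 20: 16, 19

2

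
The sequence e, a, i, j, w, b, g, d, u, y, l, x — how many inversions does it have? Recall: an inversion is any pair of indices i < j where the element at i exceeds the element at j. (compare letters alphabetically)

18

Sweep left to right; for each value list the smaller values that follow it:
e → a, b, d → 3
a → none → 0
i → b, g, d → 3
j → b, g, d → 3
w → b, g, d, u, l → 5
b → none → 0
g → d → 1
d → none → 0
u → l → 1
y → l, x → 2
l → none → 0
x → none → 0
Sum: 3 + 0 + 3 + 3 + 5 + 0 + 1 + 0 + 1 + 2 + 0 + 0 = 18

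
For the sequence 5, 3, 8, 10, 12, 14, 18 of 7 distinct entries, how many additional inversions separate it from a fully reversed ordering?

Maximum inversions for 7 distinct elements is C(7, 2) = 7·6/2 = 21.
Current inversions — for each element, count later smaller elements:
5: 1
3: 0
8: 0
10: 0
12: 0
14: 0
18: 0
Current total: 1 + 0 + 0 + 0 + 0 + 0 + 0 = 1
Shortfall: 21 − 1 = 20

20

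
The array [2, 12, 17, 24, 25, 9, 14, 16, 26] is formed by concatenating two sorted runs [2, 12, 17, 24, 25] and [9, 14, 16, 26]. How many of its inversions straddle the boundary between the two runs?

10 cross-inversions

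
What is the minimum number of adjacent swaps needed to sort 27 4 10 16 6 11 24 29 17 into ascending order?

Each adjacent swap fixes exactly one inversion, so the minimum swap count equals the number of inversions.
Count inversions — for each element, later elements that are smaller:
27: 4, 10, 16, 6, 11, 24, 17 → 7
4: none → 0
10: 6 → 1
16: 6, 11 → 2
6: none → 0
11: none → 0
24: 17 → 1
29: 17 → 1
17: none → 0
Total inversions: 7 + 0 + 1 + 2 + 0 + 0 + 1 + 1 + 0 = 12

There are 12 swaps.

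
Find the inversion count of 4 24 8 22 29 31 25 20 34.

For each element, count later entries that are smaller:
4: 0
24: 3
8: 0
22: 1
29: 2
31: 2
25: 1
20: 0
34: 0
Sum: 0 + 3 + 0 + 1 + 2 + 2 + 1 + 0 + 0 = 9

9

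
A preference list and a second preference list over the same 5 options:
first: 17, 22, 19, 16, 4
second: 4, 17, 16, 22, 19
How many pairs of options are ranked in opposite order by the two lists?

6

Assign each item its position (1..5) in the first ordering, then rewrite the second ordering as that position sequence:
positions: 17→1, 22→2, 19→3, 16→4, 4→5
second ordering as positions: [5, 1, 4, 2, 3]
Discordant pairs = inversions in this position sequence.
5: 1, 4, 2, 3 → 4
1: 0
4: 2, 3 → 2
2: 0
3: 0
Total: 4 + 0 + 2 + 0 + 0 = 6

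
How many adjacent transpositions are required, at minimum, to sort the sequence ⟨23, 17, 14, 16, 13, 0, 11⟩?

19 swaps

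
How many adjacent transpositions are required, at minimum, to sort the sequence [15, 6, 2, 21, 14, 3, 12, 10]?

There are 16 adjacent swaps.

Minimum adjacent swaps = number of inversions (each swap of adjacent out-of-order elements removes one inversion and no swap can remove more).
Count inversions — for each element, later elements that are smaller:
15: 6, 2, 14, 3, 12, 10 → 6
6: 2, 3 → 2
2: none → 0
21: 14, 3, 12, 10 → 4
14: 3, 12, 10 → 3
3: none → 0
12: 10 → 1
10: none → 0
Total inversions: 6 + 2 + 0 + 4 + 3 + 0 + 1 + 0 = 16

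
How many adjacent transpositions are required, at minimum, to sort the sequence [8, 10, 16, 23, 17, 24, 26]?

Each adjacent swap fixes exactly one inversion, so the minimum swap count equals the number of inversions.
Count inversions — for each element, later elements that are smaller:
8: none → 0
10: none → 0
16: none → 0
23: 17 → 1
17: none → 0
24: none → 0
26: none → 0
Total inversions: 0 + 0 + 0 + 1 + 0 + 0 + 0 = 1

1 adjacent swap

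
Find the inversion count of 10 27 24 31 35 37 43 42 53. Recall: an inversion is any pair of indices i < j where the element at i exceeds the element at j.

For each element, count later entries that are smaller:
10 → none → 0
27 → 24 → 1
24 → none → 0
31 → none → 0
35 → none → 0
37 → none → 0
43 → 42 → 1
42 → none → 0
53 → none → 0
Sum: 0 + 1 + 0 + 0 + 0 + 0 + 1 + 0 + 0 = 2

2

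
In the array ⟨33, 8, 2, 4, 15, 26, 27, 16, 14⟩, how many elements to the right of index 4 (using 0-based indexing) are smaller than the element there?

1

The element at index 4 is 15.
Elements after it: 26, 27, 16, 14
Those smaller than 15: 14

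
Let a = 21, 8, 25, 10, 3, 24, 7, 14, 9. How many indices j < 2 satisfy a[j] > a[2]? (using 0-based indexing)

The element at index 2 is 25.
Elements before it: 21, 8
None of them are larger than 25.

0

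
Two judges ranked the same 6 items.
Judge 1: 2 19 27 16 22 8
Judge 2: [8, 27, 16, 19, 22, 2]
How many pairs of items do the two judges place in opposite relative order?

Assign each item its position (1..6) in the first ordering, then rewrite the second ordering as that position sequence:
positions: 2→1, 19→2, 27→3, 16→4, 22→5, 8→6
second ordering as positions: [6, 3, 4, 2, 5, 1]
Discordant pairs = inversions in this position sequence.
6: 3, 4, 2, 5, 1 → 5
3: 2, 1 → 2
4: 2, 1 → 2
2: 1 → 1
5: 1 → 1
1: 0
Total: 5 + 2 + 2 + 1 + 1 + 0 = 11

11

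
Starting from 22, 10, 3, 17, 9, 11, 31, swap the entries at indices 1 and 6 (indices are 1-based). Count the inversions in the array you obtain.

Positions 1 and 6 hold 22 and 11; after swapping, the array is [11, 10, 3, 17, 9, 22, 31].
For each element, count later entries that are smaller:
11: 3
10: 2
3: 0
17: 1
9: 0
22: 0
31: 0
Sum: 3 + 2 + 0 + 1 + 0 + 0 + 0 = 6

Inversions: 6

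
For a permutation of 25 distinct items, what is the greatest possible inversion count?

300 inversions

The maximum occurs when the array is in strictly decreasing order: every one of the C(25, 2) pairs is inverted.
C(25, 2) = 25·24/2 = 300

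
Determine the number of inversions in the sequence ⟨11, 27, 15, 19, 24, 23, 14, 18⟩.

Element-by-element contributions:
11 → none → 0
27 → 15, 19, 24, 23, 14, 18 → 6
15 → 14 → 1
19 → 14, 18 → 2
24 → 23, 14, 18 → 3
23 → 14, 18 → 2
14 → none → 0
18 → none → 0
Sum: 0 + 6 + 1 + 2 + 3 + 2 + 0 + 0 = 14

14 inversions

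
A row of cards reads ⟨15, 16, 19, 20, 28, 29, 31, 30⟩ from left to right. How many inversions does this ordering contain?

Count, for each position, how many later elements it exceeds:
15 → none → 0
16 → none → 0
19 → none → 0
20 → none → 0
28 → none → 0
29 → none → 0
31 → 30 → 1
30 → none → 0
Sum: 0 + 0 + 0 + 0 + 0 + 0 + 1 + 0 = 1

Out-of-order pairs: 1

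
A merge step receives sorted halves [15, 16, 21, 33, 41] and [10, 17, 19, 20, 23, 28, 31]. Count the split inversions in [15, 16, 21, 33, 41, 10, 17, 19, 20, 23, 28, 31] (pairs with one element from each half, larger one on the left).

Take each right-half value and tally the left-half values above it:
r = 10: 15, 16, 21, 33, 41 → 5
r = 17: 21, 33, 41 → 3
r = 19: 21, 33, 41 → 3
r = 20: 21, 33, 41 → 3
r = 23: 33, 41 → 2
r = 28: 33, 41 → 2
r = 31: 33, 41 → 2
Cross-inversions: 5 + 3 + 3 + 3 + 2 + 2 + 2 = 20

20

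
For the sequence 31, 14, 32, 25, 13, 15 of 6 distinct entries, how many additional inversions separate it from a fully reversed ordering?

Maximum inversions for 6 distinct elements is C(6, 2) = 6·5/2 = 15.
Current inversions — for each element, count later smaller elements:
31: 4
14: 1
32: 3
25: 2
13: 0
15: 0
Current total: 4 + 1 + 3 + 2 + 0 + 0 = 10
Shortfall: 15 − 10 = 5

5 inversions short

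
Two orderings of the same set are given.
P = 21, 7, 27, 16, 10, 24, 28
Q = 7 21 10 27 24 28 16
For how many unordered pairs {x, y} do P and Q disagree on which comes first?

Disagreeing pairs: 5

Assign each item its position (1..7) in the first ordering, then rewrite the second ordering as that position sequence:
positions: 21→1, 7→2, 27→3, 16→4, 10→5, 24→6, 28→7
second ordering as positions: [2, 1, 5, 3, 6, 7, 4]
Discordant pairs = inversions in this position sequence.
2: 1 → 1
1: 0
5: 3, 4 → 2
3: 0
6: 4 → 1
7: 4 → 1
4: 0
Total: 1 + 0 + 2 + 0 + 1 + 1 + 0 = 5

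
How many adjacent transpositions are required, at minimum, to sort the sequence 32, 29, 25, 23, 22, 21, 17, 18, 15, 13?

Each adjacent swap fixes exactly one inversion, so the minimum swap count equals the number of inversions.
Count inversions — for each element, later elements that are smaller:
32: 29, 25, 23, 22, 21, 17, 18, 15, 13 → 9
29: 25, 23, 22, 21, 17, 18, 15, 13 → 8
25: 23, 22, 21, 17, 18, 15, 13 → 7
23: 22, 21, 17, 18, 15, 13 → 6
22: 21, 17, 18, 15, 13 → 5
21: 17, 18, 15, 13 → 4
17: 15, 13 → 2
18: 15, 13 → 2
15: 13 → 1
13: none → 0
Total inversions: 9 + 8 + 7 + 6 + 5 + 4 + 2 + 2 + 1 + 0 = 44

There are 44 swaps.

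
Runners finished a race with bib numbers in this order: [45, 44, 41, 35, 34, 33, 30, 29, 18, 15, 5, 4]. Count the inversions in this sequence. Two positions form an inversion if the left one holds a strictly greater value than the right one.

There are 66 out-of-order pairs.

For each element, count later entries that are smaller:
45 → 44, 41, 35, 34, 33, 30, 29, 18, 15, 5, 4 → 11
44 → 41, 35, 34, 33, 30, 29, 18, 15, 5, 4 → 10
41 → 35, 34, 33, 30, 29, 18, 15, 5, 4 → 9
35 → 34, 33, 30, 29, 18, 15, 5, 4 → 8
34 → 33, 30, 29, 18, 15, 5, 4 → 7
33 → 30, 29, 18, 15, 5, 4 → 6
30 → 29, 18, 15, 5, 4 → 5
29 → 18, 15, 5, 4 → 4
18 → 15, 5, 4 → 3
15 → 5, 4 → 2
5 → 4 → 1
4 → none → 0
Sum: 11 + 10 + 9 + 8 + 7 + 6 + 5 + 4 + 3 + 2 + 1 + 0 = 66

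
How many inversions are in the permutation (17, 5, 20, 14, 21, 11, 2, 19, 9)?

Element-by-element contributions:
17 → 5, 14, 11, 2, 9 → 5
5 → 2 → 1
20 → 14, 11, 2, 19, 9 → 5
14 → 11, 2, 9 → 3
21 → 11, 2, 19, 9 → 4
11 → 2, 9 → 2
2 → none → 0
19 → 9 → 1
9 → none → 0
Sum: 5 + 1 + 5 + 3 + 4 + 2 + 0 + 1 + 0 = 21

21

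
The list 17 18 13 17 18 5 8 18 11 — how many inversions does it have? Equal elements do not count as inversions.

19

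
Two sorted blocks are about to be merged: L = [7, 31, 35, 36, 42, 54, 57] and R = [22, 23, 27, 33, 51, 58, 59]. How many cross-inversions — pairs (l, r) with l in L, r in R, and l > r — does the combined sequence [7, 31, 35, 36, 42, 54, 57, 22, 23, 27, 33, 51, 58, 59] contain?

There are 25 cross-inversions.

For each element r of the right run, count left-run elements greater than r:
r = 22: 31, 35, 36, 42, 54, 57 → 6
r = 23: 31, 35, 36, 42, 54, 57 → 6
r = 27: 31, 35, 36, 42, 54, 57 → 6
r = 33: 35, 36, 42, 54, 57 → 5
r = 51: 54, 57 → 2
r = 58: none → 0
r = 59: none → 0
Cross-inversions: 6 + 6 + 6 + 5 + 2 + 0 + 0 = 25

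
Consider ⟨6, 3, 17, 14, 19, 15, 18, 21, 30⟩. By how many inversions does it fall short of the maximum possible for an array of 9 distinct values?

31 inversions short

Maximum inversions for 9 distinct elements is C(9, 2) = 9·8/2 = 36.
Current inversions — for each element, count later smaller elements:
6: 1
3: 0
17: 2
14: 0
19: 2
15: 0
18: 0
21: 0
30: 0
Current total: 1 + 0 + 2 + 0 + 2 + 0 + 0 + 0 + 0 = 5
Shortfall: 36 − 5 = 31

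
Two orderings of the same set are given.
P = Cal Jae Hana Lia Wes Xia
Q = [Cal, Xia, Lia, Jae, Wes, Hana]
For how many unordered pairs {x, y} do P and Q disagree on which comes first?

7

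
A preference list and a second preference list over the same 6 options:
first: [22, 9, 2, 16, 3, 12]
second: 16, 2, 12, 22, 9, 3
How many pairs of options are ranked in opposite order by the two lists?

8

Assign each item its position (1..6) in the first ordering, then rewrite the second ordering as that position sequence:
positions: 22→1, 9→2, 2→3, 16→4, 3→5, 12→6
second ordering as positions: [4, 3, 6, 1, 2, 5]
Discordant pairs = inversions in this position sequence.
4: 3, 1, 2 → 3
3: 1, 2 → 2
6: 1, 2, 5 → 3
1: 0
2: 0
5: 0
Total: 3 + 2 + 3 + 0 + 0 + 0 = 8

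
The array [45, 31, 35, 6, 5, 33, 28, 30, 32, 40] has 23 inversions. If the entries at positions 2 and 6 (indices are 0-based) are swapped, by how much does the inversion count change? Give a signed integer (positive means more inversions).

Positions 2 and 6 hold 35 and 28; after swapping, the array is [45, 31, 28, 6, 5, 33, 35, 30, 32, 40].
Element-by-element contributions:
45 → 31, 28, 6, 5, 33, 35, 30, 32, 40 → 9
31 → 28, 6, 5, 30 → 4
28 → 6, 5 → 2
6 → 5 → 1
5 → none → 0
33 → 30, 32 → 2
35 → 30, 32 → 2
30 → none → 0
32 → none → 0
40 → none → 0
Sum: 9 + 4 + 2 + 1 + 0 + 2 + 2 + 0 + 0 + 0 = 20
Change: 20 − 23 = -3

-3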